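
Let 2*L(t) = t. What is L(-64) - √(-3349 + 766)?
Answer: -32 - 3*I*√287 ≈ -32.0 - 50.823*I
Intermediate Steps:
L(t) = t/2
L(-64) - √(-3349 + 766) = (½)*(-64) - √(-3349 + 766) = -32 - √(-2583) = -32 - 3*I*√287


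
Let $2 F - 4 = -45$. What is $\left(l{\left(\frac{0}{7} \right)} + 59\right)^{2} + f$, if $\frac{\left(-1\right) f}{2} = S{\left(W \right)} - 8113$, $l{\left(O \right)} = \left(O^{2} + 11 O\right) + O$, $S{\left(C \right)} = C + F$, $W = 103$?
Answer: $19542$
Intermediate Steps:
$F = - \frac{41}{2}$ ($F = 2 + \frac{1}{2} \left(-45\right) = 2 - \frac{45}{2} = - \frac{41}{2} \approx -20.5$)
$S{\left(C \right)} = - \frac{41}{2} + C$ ($S{\left(C \right)} = C - \frac{41}{2} = - \frac{41}{2} + C$)
$l{\left(O \right)} = O^{2} + 12 O$
$f = 16061$ ($f = - 2 \left(\left(- \frac{41}{2} + 103\right) - 8113\right) = - 2 \left(\frac{165}{2} - 8113\right) = \left(-2\right) \left(- \frac{16061}{2}\right) = 16061$)
$\left(l{\left(\frac{0}{7} \right)} + 59\right)^{2} + f = \left(\frac{0}{7} \left(12 + \frac{0}{7}\right) + 59\right)^{2} + 16061 = \left(0 \cdot \frac{1}{7} \left(12 + 0 \cdot \frac{1}{7}\right) + 59\right)^{2} + 16061 = \left(0 \left(12 + 0\right) + 59\right)^{2} + 16061 = \left(0 \cdot 12 + 59\right)^{2} + 16061 = \left(0 + 59\right)^{2} + 16061 = 59^{2} + 16061 = 3481 + 16061 = 19542$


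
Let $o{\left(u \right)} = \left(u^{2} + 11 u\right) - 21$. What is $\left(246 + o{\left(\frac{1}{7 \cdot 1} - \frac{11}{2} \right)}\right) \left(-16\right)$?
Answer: $- \frac{152700}{49} \approx -3116.3$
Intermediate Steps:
$o{\left(u \right)} = -21 + u^{2} + 11 u$
$\left(246 + o{\left(\frac{1}{7 \cdot 1} - \frac{11}{2} \right)}\right) \left(-16\right) = \left(246 + \left(-21 + \left(\frac{1}{7 \cdot 1} - \frac{11}{2}\right)^{2} + 11 \left(\frac{1}{7 \cdot 1} - \frac{11}{2}\right)\right)\right) \left(-16\right) = \left(246 + \left(-21 + \left(\frac{1}{7} \cdot 1 - \frac{11}{2}\right)^{2} + 11 \left(\frac{1}{7} \cdot 1 - \frac{11}{2}\right)\right)\right) \left(-16\right) = \left(246 + \left(-21 + \left(\frac{1}{7} - \frac{11}{2}\right)^{2} + 11 \left(\frac{1}{7} - \frac{11}{2}\right)\right)\right) \left(-16\right) = \left(246 + \left(-21 + \left(- \frac{75}{14}\right)^{2} + 11 \left(- \frac{75}{14}\right)\right)\right) \left(-16\right) = \left(246 - \frac{10041}{196}\right) \left(-16\right) = \frac{38175}{196} \left(-16\right) = - \frac{152700}{49}$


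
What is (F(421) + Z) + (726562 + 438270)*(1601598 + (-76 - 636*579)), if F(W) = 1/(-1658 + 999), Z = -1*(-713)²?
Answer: 946693811640892/659 ≈ 1.4366e+12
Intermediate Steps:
Z = -508369 (Z = -1*508369 = -508369)
F(W) = -1/659 (F(W) = 1/(-659) = -1/659)
(F(421) + Z) + (726562 + 438270)*(1601598 + (-76 - 636*579)) = (-1/659 - 508369) + (726562 + 438270)*(1601598 + (-76 - 636*579)) = -335015172/659 + 1164832*(1601598 + (-76 - 368244)) = -335015172/659 + 1164832*(1601598 - 368320) = -335015172/659 + 1164832*1233278 = -335015172/659 + 1436561679296 = 946693811640892/659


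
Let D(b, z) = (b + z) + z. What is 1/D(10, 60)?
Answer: 1/130 ≈ 0.0076923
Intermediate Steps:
D(b, z) = b + 2*z
1/D(10, 60) = 1/(10 + 2*60) = 1/(10 + 120) = 1/130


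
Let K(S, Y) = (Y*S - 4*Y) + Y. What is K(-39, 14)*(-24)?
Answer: 14112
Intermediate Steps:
K(S, Y) = -3*Y + S*Y (K(S, Y) = (S*Y - 4*Y) + Y = (-4*Y + S*Y) + Y = -3*Y + S*Y)
K(-39, 14)*(-24) = (14*(-3 - 39))*(-24) = (14*(-42))*(-24) = -588*(-24) = 14112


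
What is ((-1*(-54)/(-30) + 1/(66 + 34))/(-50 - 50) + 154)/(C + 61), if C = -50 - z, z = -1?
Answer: 513393/40000 ≈ 12.835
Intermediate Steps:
C = -49 (C = -50 - 1*(-1) = -50 + 1 = -49)
((-1*(-54)/(-30) + 1/(66 + 34))/(-50 - 50) + 154)/(C + 61) = ((-1*(-54)/(-30) + 1/(66 + 34))/(-50 - 50) + 154)/(-49 + 61) = ((54*(-1/30) + 1/100)/(-100) + 154)/12 = ((-9/5 + 1/100)*(-1/100) + 154)*(1/12) = (-179/100*(-1/100) + 154)*(1/12) = (179/10000 + 154)*(1/12) = (1540179/10000)*(1/12) = 513393/40000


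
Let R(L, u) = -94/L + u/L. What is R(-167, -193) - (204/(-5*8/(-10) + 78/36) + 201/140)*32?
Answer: -238501127/216265 ≈ -1102.8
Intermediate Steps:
R(-167, -193) - (204/(-5*8/(-10) + 78/36) + 201/140)*32 = (-94 - 193)/(-167) - (204/(-5*8/(-10) + 78/36) + 201/140)*32 = -1/167*(-287) - (204/(-40*(-⅒) + 78*(1/36)) + 201*(1/140))*32 = 287/167 - (204/(4 + 13/6) + 201/140)*32 = 287/167 - (204/(37/6) + 201/140)*32 = 287/167 - (204*(6/37) + 201/140)*32 = 287/167 - (1224/37 + 201/140)*32 = 287/167 - 178797*32/5180 = 287/167 - 1*1430376/1295 = 287/167 - 1430376/1295 = -238501127/216265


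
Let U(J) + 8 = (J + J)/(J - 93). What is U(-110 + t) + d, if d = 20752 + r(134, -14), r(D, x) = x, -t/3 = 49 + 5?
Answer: 7566994/365 ≈ 20732.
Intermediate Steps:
t = -162 (t = -3*(49 + 5) = -3*54 = -162)
d = 20738 (d = 20752 - 14 = 20738)
U(J) = -8 + 2*J/(-93 + J) (U(J) = -8 + (J + J)/(J - 93) = -8 + (2*J)/(-93 + J) = -8 + 2*J/(-93 + J))
U(-110 + t) + d = 6*(124 - (-110 - 162))/(-93 + (-110 - 162)) + 20738 = 6*(124 - 1*(-272))/(-93 - 272) + 20738 = 6*(124 + 272)/(-365) + 20738 = 6*(-1/365)*396 + 20738 = -2376/365 + 20738 = 7566994/365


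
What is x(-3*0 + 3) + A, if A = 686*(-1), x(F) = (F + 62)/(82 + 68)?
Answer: -20567/30 ≈ -685.57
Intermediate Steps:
x(F) = 31/75 + F/150 (x(F) = (62 + F)/150 = (62 + F)*(1/150) = 31/75 + F/150)
A = -686
x(-3*0 + 3) + A = (31/75 + (-3*0 + 3)/150) - 686 = (31/75 + (0 + 3)/150) - 686 = (31/75 + (1/150)*3) - 686 = (31/75 + 1/50) - 686 = 13/30 - 686 = -20567/30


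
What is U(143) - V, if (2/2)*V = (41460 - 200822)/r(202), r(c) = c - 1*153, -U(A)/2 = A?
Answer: 20764/7 ≈ 2966.3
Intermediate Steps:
U(A) = -2*A
r(c) = -153 + c (r(c) = c - 153 = -153 + c)
V = -22766/7 (V = (41460 - 200822)/(-153 + 202) = -159362/49 = -159362*1/49 = -22766/7 ≈ -3252.3)
U(143) - V = -2*143 - 1*(-22766/7) = -286 + 22766/7 = 20764/7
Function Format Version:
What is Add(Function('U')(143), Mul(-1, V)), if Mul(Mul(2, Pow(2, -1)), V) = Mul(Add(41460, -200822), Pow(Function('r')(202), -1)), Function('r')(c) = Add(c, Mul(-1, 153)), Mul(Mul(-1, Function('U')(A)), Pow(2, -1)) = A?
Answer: Rational(20764, 7) ≈ 2966.3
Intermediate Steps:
Function('U')(A) = Mul(-2, A)
Function('r')(c) = Add(-153, c) (Function('r')(c) = Add(c, -153) = Add(-153, c))
V = Rational(-22766, 7) (V = Mul(Add(41460, -200822), Pow(Add(-153, 202), -1)) = Mul(-159362, Pow(49, -1)) = Mul(-159362, Rational(1, 49)) = Rational(-22766, 7) ≈ -3252.3)
Add(Function('U')(143), Mul(-1, V)) = Add(Mul(-2, 143), Mul(-1, Rational(-22766, 7))) = Add(-286, Rational(22766, 7)) = Rational(20764, 7)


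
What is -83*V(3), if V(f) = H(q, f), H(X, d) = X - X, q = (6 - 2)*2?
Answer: 0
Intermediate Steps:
q = 8 (q = 4*2 = 8)
H(X, d) = 0
V(f) = 0
-83*V(3) = -83*0 = 0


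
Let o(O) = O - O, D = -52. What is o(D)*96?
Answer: 0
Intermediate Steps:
o(O) = 0
o(D)*96 = 0*96 = 0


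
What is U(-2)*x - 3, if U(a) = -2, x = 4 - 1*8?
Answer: 5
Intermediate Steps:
x = -4 (x = 4 - 8 = -4)
U(-2)*x - 3 = -2*(-4) - 3 = 8 - 3 = 5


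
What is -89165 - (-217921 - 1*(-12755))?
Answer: 116001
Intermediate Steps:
-89165 - (-217921 - 1*(-12755)) = -89165 - (-217921 + 12755) = -89165 - 1*(-205166) = -89165 + 205166 = 116001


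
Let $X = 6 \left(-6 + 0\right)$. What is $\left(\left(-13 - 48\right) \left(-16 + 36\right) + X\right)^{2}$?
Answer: $1577536$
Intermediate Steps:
$X = -36$ ($X = 6 \left(-6\right) = -36$)
$\left(\left(-13 - 48\right) \left(-16 + 36\right) + X\right)^{2} = \left(\left(-13 - 48\right) \left(-16 + 36\right) - 36\right)^{2} = \left(\left(-61\right) 20 - 36\right)^{2} = \left(-1220 - 36\right)^{2} = \left(-1256\right)^{2} = 1577536$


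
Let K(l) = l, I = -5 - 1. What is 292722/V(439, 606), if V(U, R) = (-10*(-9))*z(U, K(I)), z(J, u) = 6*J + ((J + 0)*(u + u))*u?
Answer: 48787/513630 ≈ 0.094985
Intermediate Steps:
I = -6
z(J, u) = 6*J + 2*J*u**2 (z(J, u) = 6*J + (J*(2*u))*u = 6*J + (2*J*u)*u = 6*J + 2*J*u**2)
V(U, R) = 7020*U (V(U, R) = (-10*(-9))*(2*U*(3 + (-6)**2)) = 90*(2*U*(3 + 36)) = 90*(2*U*39) = 90*(78*U) = 7020*U)
292722/V(439, 606) = 292722/((7020*439)) = 292722/3081780 = 292722*(1/3081780) = 48787/513630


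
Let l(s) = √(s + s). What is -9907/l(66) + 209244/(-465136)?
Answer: -7473/16612 - 9907*√33/66 ≈ -862.74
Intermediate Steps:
l(s) = √2*√s (l(s) = √(2*s) = √2*√s)
-9907/l(66) + 209244/(-465136) = -9907*√33/66 + 209244/(-465136) = -9907*√33/66 + 209244*(-1/465136) = -9907*√33/66 - 7473/16612 = -7473/16612 - 9907*√33/66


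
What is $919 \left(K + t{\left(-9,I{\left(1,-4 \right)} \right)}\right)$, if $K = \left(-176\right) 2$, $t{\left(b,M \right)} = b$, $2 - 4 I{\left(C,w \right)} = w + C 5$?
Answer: $-331759$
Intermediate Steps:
$I{\left(C,w \right)} = \frac{1}{2} - \frac{5 C}{4} - \frac{w}{4}$ ($I{\left(C,w \right)} = \frac{1}{2} - \frac{w + C 5}{4} = \frac{1}{2} - \frac{w + 5 C}{4} = \frac{1}{2} - \left(\frac{w}{4} + \frac{5 C}{4}\right) = \frac{1}{2} - \frac{5 C}{4} - \frac{w}{4}$)
$K = -352$
$919 \left(K + t{\left(-9,I{\left(1,-4 \right)} \right)}\right) = 919 \left(-352 - 9\right) = 919 \left(-361\right) = -331759$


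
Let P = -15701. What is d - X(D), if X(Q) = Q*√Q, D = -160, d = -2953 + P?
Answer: -18654 + 640*I*√10 ≈ -18654.0 + 2023.9*I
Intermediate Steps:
d = -18654 (d = -2953 - 15701 = -18654)
X(Q) = Q^(3/2)
d - X(D) = -18654 - (-160)^(3/2) = -18654 - (-640)*I*√10 = -18654 + 640*I*√10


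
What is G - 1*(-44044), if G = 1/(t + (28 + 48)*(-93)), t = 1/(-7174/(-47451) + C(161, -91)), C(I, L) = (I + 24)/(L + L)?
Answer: 2326675085741705/52826153238 ≈ 44044.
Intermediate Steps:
C(I, L) = (24 + I)/(2*L) (C(I, L) = (24 + I)/((2*L)) = (24 + I)*(1/(2*L)) = (24 + I)/(2*L))
t = -8636082/7472767 (t = 1/(-7174/(-47451) + (1/2)*(24 + 161)/(-91)) = 1/(-7174*(-1/47451) + (1/2)*(-1/91)*185) = 1/(7174/47451 - 185/182) = 1/(-7472767/8636082) = -8636082/7472767 ≈ -1.1557)
G = -7472767/52826153238 (G = 1/(-8636082/7472767 + (28 + 48)*(-93)) = 1/(-8636082/7472767 + 76*(-93)) = 1/(-8636082/7472767 - 7068) = 1/(-52826153238/7472767) = -7472767/52826153238 ≈ -0.00014146)
G - 1*(-44044) = -7472767/52826153238 - 1*(-44044) = -7472767/52826153238 + 44044 = 2326675085741705/52826153238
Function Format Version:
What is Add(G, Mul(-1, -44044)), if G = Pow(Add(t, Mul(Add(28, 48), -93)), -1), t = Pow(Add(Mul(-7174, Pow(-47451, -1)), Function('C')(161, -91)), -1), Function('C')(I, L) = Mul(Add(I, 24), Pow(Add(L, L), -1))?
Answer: Rational(2326675085741705, 52826153238) ≈ 44044.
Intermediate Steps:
Function('C')(I, L) = Mul(Rational(1, 2), Pow(L, -1), Add(24, I)) (Function('C')(I, L) = Mul(Add(24, I), Pow(Mul(2, L), -1)) = Mul(Add(24, I), Mul(Rational(1, 2), Pow(L, -1))) = Mul(Rational(1, 2), Pow(L, -1), Add(24, I)))
t = Rational(-8636082, 7472767) (t = Pow(Add(Mul(-7174, Pow(-47451, -1)), Mul(Rational(1, 2), Pow(-91, -1), Add(24, 161))), -1) = Pow(Add(Mul(-7174, Rational(-1, 47451)), Mul(Rational(1, 2), Rational(-1, 91), 185)), -1) = Pow(Add(Rational(7174, 47451), Rational(-185, 182)), -1) = Pow(Rational(-7472767, 8636082), -1) = Rational(-8636082, 7472767) ≈ -1.1557)
G = Rational(-7472767, 52826153238) (G = Pow(Add(Rational(-8636082, 7472767), Mul(Add(28, 48), -93)), -1) = Pow(Add(Rational(-8636082, 7472767), Mul(76, -93)), -1) = Pow(Add(Rational(-8636082, 7472767), -7068), -1) = Pow(Rational(-52826153238, 7472767), -1) = Rational(-7472767, 52826153238) ≈ -0.00014146)
Add(G, Mul(-1, -44044)) = Add(Rational(-7472767, 52826153238), Mul(-1, -44044)) = Add(Rational(-7472767, 52826153238), 44044) = Rational(2326675085741705, 52826153238)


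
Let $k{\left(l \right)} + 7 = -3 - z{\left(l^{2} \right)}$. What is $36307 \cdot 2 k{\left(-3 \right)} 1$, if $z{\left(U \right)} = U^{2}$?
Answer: $-6607874$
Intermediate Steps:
$k{\left(l \right)} = -10 - l^{4}$ ($k{\left(l \right)} = -7 - \left(3 + \left(l^{2}\right)^{2}\right) = -7 - \left(3 + l^{4}\right) = -10 - l^{4}$)
$36307 \cdot 2 k{\left(-3 \right)} 1 = 36307 \cdot 2 \left(-10 - \left(-3\right)^{4}\right) 1 = 36307 \cdot 2 \left(-10 - 81\right) 1 = 36307 \cdot 2 \left(-91\right) 1 = 36307 \left(\left(-182\right) 1\right) = 36307 \left(-182\right) = -6607874$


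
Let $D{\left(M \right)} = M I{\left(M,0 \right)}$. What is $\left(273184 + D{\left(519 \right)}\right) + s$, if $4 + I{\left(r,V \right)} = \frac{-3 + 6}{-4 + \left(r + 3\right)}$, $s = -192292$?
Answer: $\frac{40828245}{518} \approx 78819.0$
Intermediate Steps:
$I{\left(r,V \right)} = -4 + \frac{3}{-1 + r}$ ($I{\left(r,V \right)} = -4 + \frac{-3 + 6}{-4 + \left(r + 3\right)} = -4 + \frac{3}{-4 + \left(3 + r\right)} = -4 + \frac{3}{-1 + r}$)
$D{\left(M \right)} = \frac{M \left(7 - 4 M\right)}{-1 + M}$ ($D{\left(M \right)} = M \frac{7 - 4 M}{-1 + M} = \frac{M \left(7 - 4 M\right)}{-1 + M}$)
$\left(273184 + D{\left(519 \right)}\right) + s = \left(273184 + \frac{519 \left(7 - 2076\right)}{-1 + 519}\right) - 192292 = \left(273184 + \frac{519 \left(7 - 2076\right)}{518}\right) - 192292 = \left(273184 + 519 \cdot \frac{1}{518} \left(-2069\right)\right) - 192292 = \left(273184 - \frac{1073811}{518}\right) - 192292 = \frac{140435501}{518} - 192292 = \frac{40828245}{518}$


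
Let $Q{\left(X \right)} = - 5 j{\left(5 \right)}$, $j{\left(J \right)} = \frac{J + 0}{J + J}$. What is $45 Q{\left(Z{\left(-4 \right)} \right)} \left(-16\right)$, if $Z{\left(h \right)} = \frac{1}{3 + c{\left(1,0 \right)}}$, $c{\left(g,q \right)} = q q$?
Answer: $1800$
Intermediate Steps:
$j{\left(J \right)} = \frac{1}{2}$ ($j{\left(J \right)} = \frac{J}{2 J} = J \frac{1}{2 J} = \frac{1}{2}$)
$c{\left(g,q \right)} = q^{2}$
$Z{\left(h \right)} = \frac{1}{3}$ ($Z{\left(h \right)} = \frac{1}{3 + 0^{2}} = \frac{1}{3 + 0} = \frac{1}{3}$)
$Q{\left(X \right)} = - \frac{5}{2}$ ($Q{\left(X \right)} = \left(-5\right) \frac{1}{2} = - \frac{5}{2}$)
$45 Q{\left(Z{\left(-4 \right)} \right)} \left(-16\right) = 45 \left(- \frac{5}{2}\right) \left(-16\right) = \left(- \frac{225}{2}\right) \left(-16\right) = 1800$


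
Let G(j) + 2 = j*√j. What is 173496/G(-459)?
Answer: -346992/96702583 + 238903992*I*√51/96702583 ≈ -0.0035882 + 17.643*I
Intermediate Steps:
G(j) = -2 + j^(3/2) (G(j) = -2 + j*√j = -2 + j^(3/2))
173496/G(-459) = 173496/(-2 + (-459)^(3/2)) = 173496/(-2 - 1377*I*√51)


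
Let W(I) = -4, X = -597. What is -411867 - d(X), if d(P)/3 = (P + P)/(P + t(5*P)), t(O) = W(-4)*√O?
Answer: 9*(-183052*√2985 + 27320909*I)/(-597*I + 4*√2985) ≈ -4.1187e+5 + 1.9368*I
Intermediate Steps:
t(O) = -4*√O
d(P) = 6*P/(P - 4*√5*√P) (d(P) = 3*((P + P)/(P - 4*√5*√P)) = 3*((2*P)/(P - 4*√5*√P)) = 3*(2*P/(P - 4*√5*√P)) = 6*P/(P - 4*√5*√P))
-411867 - d(X) = -411867 - 6*(-597)/(-597 - 4*√5*√(-597)) = -411867 - 6*(-597)/(-597 - 4*√5*I*√597) = -411867 - 6*(-597)/(-597 - 4*I*√2985) = -411867 - (-3582)/(-597 - 4*I*√2985) = -411867 + 3582/(-597 - 4*I*√2985)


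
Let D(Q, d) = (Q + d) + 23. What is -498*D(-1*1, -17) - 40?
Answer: -2530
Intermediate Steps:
D(Q, d) = 23 + Q + d
-498*D(-1*1, -17) - 40 = -498*(23 - 1*1 - 17) - 40 = -498*(23 - 1 - 17) - 40 = -498*5 - 40 = -2490 - 40 = -2530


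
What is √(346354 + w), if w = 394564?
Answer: √740918 ≈ 860.77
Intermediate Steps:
√(346354 + w) = √(346354 + 394564) = √740918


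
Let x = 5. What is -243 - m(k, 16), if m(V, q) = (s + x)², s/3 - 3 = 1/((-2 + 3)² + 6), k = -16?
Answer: -22108/49 ≈ -451.18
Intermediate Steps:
s = 66/7 (s = 9 + 3/((-2 + 3)² + 6) = 9 + 3/(1² + 6) = 9 + 3/(1 + 6) = 9 + 3/7 = 66/7 ≈ 9.4286)
m(V, q) = 10201/49 (m(V, q) = (66/7 + 5)² = (101/7)² = 10201/49)
-243 - m(k, 16) = -243 - 1*10201/49 = -243 - 10201/49 = -22108/49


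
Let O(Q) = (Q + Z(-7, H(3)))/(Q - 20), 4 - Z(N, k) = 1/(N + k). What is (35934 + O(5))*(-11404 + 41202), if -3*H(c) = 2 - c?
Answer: 53537157761/50 ≈ 1.0707e+9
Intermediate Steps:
H(c) = -⅔ + c/3 (H(c) = -(2 - c)/3 = -⅔ + c/3)
Z(N, k) = 4 - 1/(N + k)
O(Q) = (83/20 + Q)/(-20 + Q) (O(Q) = (Q + (-1 + 4*(-7) + 4*(-⅔ + (⅓)*3))/(-7 + (-⅔ + (⅓)*3)))/(Q - 20) = (Q + (-1 - 28 + 4*(-⅔ + 1))/(-7 + (-⅔ + 1)))/(-20 + Q) = (Q + (-1 - 28 + 4*(⅓))/(-7 + ⅓))/(-20 + Q) = (Q + (-1 - 28 + 4/3)/(-20/3))/(-20 + Q) = (Q - 3/20*(-83/3))/(-20 + Q) = (Q + 83/20)/(-20 + Q) = (83/20 + Q)/(-20 + Q))
(35934 + O(5))*(-11404 + 41202) = (35934 + (83/20 + 5)/(-20 + 5))*(-11404 + 41202) = (35934 + (183/20)/(-15))*29798 = (35934 - 1/15*183/20)*29798 = (35934 - 61/100)*29798 = (3593339/100)*29798 = 53537157761/50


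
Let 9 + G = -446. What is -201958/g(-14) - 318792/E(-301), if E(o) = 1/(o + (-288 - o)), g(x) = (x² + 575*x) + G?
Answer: 762866907622/8309 ≈ 9.1812e+7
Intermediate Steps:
G = -455 (G = -9 - 446 = -455)
g(x) = -455 + x² + 575*x (g(x) = (x² + 575*x) - 455 = -455 + x² + 575*x)
E(o) = -1/288 (E(o) = 1/(-288) = -1/288)
-201958/g(-14) - 318792/E(-301) = -201958/(-455 + (-14)² + 575*(-14)) - 318792/(-1/288) = -201958/(-455 + 196 - 8050) - 318792*(-288) = -201958/(-8309) + 91812096 = -201958*(-1/8309) + 91812096 = 201958/8309 + 91812096 = 762866907622/8309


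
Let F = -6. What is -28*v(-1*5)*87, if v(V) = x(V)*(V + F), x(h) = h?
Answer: -133980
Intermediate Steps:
v(V) = V*(-6 + V) (v(V) = V*(V - 6) = V*(-6 + V))
-28*v(-1*5)*87 = -28*(-1*5)*(-6 - 1*5)*87 = -(-140)*(-6 - 5)*87 = -(-140)*(-11)*87 = -28*55*87 = -1540*87 = -133980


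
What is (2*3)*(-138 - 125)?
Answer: -1578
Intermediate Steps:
(2*3)*(-138 - 125) = 6*(-263) = -1578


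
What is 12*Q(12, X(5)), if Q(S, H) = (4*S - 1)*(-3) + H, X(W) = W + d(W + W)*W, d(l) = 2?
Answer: -1512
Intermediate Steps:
X(W) = 3*W (X(W) = W + 2*W = 3*W)
Q(S, H) = 3 + H - 12*S (Q(S, H) = (-1 + 4*S)*(-3) + H = (3 - 12*S) + H = 3 + H - 12*S)
12*Q(12, X(5)) = 12*(3 + 3*5 - 12*12) = 12*(3 + 15 - 144) = 12*(-126) = -1512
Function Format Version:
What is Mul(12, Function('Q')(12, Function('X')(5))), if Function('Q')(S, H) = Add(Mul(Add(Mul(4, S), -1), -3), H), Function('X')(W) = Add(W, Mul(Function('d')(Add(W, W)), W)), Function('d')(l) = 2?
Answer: -1512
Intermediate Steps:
Function('X')(W) = Mul(3, W) (Function('X')(W) = Add(W, Mul(2, W)) = Mul(3, W))
Function('Q')(S, H) = Add(3, H, Mul(-12, S)) (Function('Q')(S, H) = Add(Mul(Add(-1, Mul(4, S)), -3), H) = Add(Add(3, Mul(-12, S)), H) = Add(3, H, Mul(-12, S)))
Mul(12, Function('Q')(12, Function('X')(5))) = Mul(12, Add(3, Mul(3, 5), Mul(-12, 12))) = Mul(12, Add(3, 15, -144)) = Mul(12, -126) = -1512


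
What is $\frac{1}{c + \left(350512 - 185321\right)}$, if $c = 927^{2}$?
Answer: $\frac{1}{1024520} \approx 9.7607 \cdot 10^{-7}$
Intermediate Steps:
$c = 859329$
$\frac{1}{c + \left(350512 - 185321\right)} = \frac{1}{859329 + \left(350512 - 185321\right)} = \frac{1}{859329 + 165191} = \frac{1}{1024520}$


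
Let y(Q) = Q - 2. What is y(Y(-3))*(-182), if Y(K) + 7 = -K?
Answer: 1092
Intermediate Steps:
Y(K) = -7 - K
y(Q) = -2 + Q
y(Y(-3))*(-182) = (-2 + (-7 - 1*(-3)))*(-182) = (-2 + (-7 + 3))*(-182) = (-2 - 4)*(-182) = -6*(-182) = 1092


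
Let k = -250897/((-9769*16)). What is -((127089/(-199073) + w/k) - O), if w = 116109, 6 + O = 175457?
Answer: 5150414383511836/49946818481 ≈ 1.0312e+5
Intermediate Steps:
O = 175451 (O = -6 + 175457 = 175451)
k = 250897/156304 (k = -250897/(-156304) = -250897*(-1/156304) = 250897/156304 ≈ 1.6052)
-((127089/(-199073) + w/k) - O) = -((127089/(-199073) + 116109/(250897/156304)) - 1*175451) = -((127089*(-1/199073) + 116109*(156304/250897)) - 175451) = -((-127089/199073 + 18148301136/250897) - 175451) = -(3612804865798095/49946818481 - 175451) = -1*(-5150414383511836/49946818481) = 5150414383511836/49946818481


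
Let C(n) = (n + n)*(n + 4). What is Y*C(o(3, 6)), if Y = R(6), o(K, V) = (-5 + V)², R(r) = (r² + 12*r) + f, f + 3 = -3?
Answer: 1020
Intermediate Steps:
f = -6 (f = -3 - 3 = -6)
R(r) = -6 + r² + 12*r (R(r) = (r² + 12*r) - 6 = -6 + r² + 12*r)
C(n) = 2*n*(4 + n) (C(n) = (2*n)*(4 + n) = 2*n*(4 + n))
Y = 102 (Y = -6 + 6² + 12*6 = -6 + 36 + 72 = 102)
Y*C(o(3, 6)) = 102*(2*(-5 + 6)²*(4 + (-5 + 6)²)) = 102*(2*1²*(4 + 1²)) = 102*(2*1*(4 + 1)) = 102*(2*1*5) = 102*10 = 1020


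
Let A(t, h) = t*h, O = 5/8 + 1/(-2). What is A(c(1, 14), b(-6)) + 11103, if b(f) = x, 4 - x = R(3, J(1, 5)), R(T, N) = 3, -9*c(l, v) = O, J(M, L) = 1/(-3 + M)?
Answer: 799415/72 ≈ 11103.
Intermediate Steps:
O = ⅛ (O = 5*(⅛) + 1*(-½) = 5/8 - ½ = ⅛ ≈ 0.12500)
c(l, v) = -1/72 (c(l, v) = -⅑*⅛ = -1/72)
x = 1 (x = 4 - 1*3 = 4 - 3 = 1)
b(f) = 1
A(t, h) = h*t
A(c(1, 14), b(-6)) + 11103 = 1*(-1/72) + 11103 = -1/72 + 11103 = 799415/72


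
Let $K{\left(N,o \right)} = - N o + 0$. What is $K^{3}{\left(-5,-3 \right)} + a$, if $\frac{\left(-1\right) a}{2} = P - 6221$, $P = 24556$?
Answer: $-40045$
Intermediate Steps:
$K{\left(N,o \right)} = - N o$ ($K{\left(N,o \right)} = - N o + 0 = - N o$)
$a = -36670$ ($a = - 2 \left(24556 - 6221\right) = \left(-2\right) 18335 = -36670$)
$K^{3}{\left(-5,-3 \right)} + a = \left(\left(-1\right) \left(-5\right) \left(-3\right)\right)^{3} - 36670 = \left(-15\right)^{3} - 36670 = -3375 - 36670 = -40045$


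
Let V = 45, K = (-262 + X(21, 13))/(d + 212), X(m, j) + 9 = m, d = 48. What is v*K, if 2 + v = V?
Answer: -1075/26 ≈ -41.346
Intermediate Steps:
X(m, j) = -9 + m
K = -25/26 (K = (-262 + (-9 + 21))/(48 + 212) = (-262 + 12)/260 = -250*1/260 = -25/26 ≈ -0.96154)
v = 43 (v = -2 + 45 = 43)
v*K = 43*(-25/26) = -1075/26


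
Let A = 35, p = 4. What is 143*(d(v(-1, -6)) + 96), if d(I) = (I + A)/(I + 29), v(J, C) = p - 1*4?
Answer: 403117/29 ≈ 13901.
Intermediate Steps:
v(J, C) = 0 (v(J, C) = 4 - 1*4 = 4 - 4 = 0)
d(I) = (35 + I)/(29 + I) (d(I) = (I + 35)/(I + 29) = (35 + I)/(29 + I))
143*(d(v(-1, -6)) + 96) = 143*((35 + 0)/(29 + 0) + 96) = 143*(35/29 + 96) = 143*(2819/29) = 403117/29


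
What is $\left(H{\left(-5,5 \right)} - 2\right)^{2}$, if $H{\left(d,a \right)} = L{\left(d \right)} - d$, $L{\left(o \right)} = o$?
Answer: $4$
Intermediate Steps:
$H{\left(d,a \right)} = 0$ ($H{\left(d,a \right)} = d - d = 0$)
$\left(H{\left(-5,5 \right)} - 2\right)^{2} = \left(0 - 2\right)^{2} = \left(-2\right)^{2} = 4$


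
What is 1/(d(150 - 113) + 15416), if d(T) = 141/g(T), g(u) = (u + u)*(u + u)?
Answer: 5476/84418157 ≈ 6.4868e-5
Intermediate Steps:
g(u) = 4*u² (g(u) = (2*u)*(2*u) = 4*u²)
d(T) = 141/(4*T²) (d(T) = 141/((4*T²)) = 141*(1/(4*T²)) = 141/(4*T²))
1/(d(150 - 113) + 15416) = 1/(141/(4*(150 - 113)²) + 15416) = 1/((141/4)/37² + 15416) = 1/((141/4)*(1/1369) + 15416) = 1/(141/5476 + 15416) = 1/(84418157/5476) = 5476/84418157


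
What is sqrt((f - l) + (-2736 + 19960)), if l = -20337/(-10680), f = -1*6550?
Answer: sqrt(33813468290)/1780 ≈ 103.31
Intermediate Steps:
f = -6550
l = 6779/3560 (l = -20337*(-1/10680) = 6779/3560 ≈ 1.9042)
sqrt((f - l) + (-2736 + 19960)) = sqrt((-6550 - 1*6779/3560) + (-2736 + 19960)) = sqrt((-6550 - 6779/3560) + 17224) = sqrt(-23324779/3560 + 17224) = sqrt(37992661/3560) = sqrt(33813468290)/1780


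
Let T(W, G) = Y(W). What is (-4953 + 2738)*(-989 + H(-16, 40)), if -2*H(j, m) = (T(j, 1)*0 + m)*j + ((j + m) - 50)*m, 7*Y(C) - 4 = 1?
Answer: 330035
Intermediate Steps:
Y(C) = 5/7 (Y(C) = 4/7 + (1/7)*1 = 4/7 + 1/7 = 5/7)
T(W, G) = 5/7
H(j, m) = -j*m/2 - m*(-50 + j + m)/2 (H(j, m) = -(((5/7)*0 + m)*j + ((j + m) - 50)*m)/2 = -((0 + m)*j + (-50 + j + m)*m)/2 = -(m*j + m*(-50 + j + m))/2 = -(j*m + m*(-50 + j + m))/2 = -j*m/2 - m*(-50 + j + m)/2)
(-4953 + 2738)*(-989 + H(-16, 40)) = (-4953 + 2738)*(-989 + (1/2)*40*(50 - 1*40 - 2*(-16))) = -2215*(-989 + (1/2)*40*(50 - 40 + 32)) = -2215*(-989 + (1/2)*40*42) = -2215*(-989 + 840) = -2215*(-149) = 330035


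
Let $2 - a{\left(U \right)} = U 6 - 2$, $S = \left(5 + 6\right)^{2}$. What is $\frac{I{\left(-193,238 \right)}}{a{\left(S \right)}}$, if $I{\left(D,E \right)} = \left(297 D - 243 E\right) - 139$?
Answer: $\frac{57647}{361} \approx 159.69$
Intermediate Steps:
$I{\left(D,E \right)} = -139 - 243 E + 297 D$ ($I{\left(D,E \right)} = \left(- 243 E + 297 D\right) - 139 = -139 - 243 E + 297 D$)
$S = 121$ ($S = 11^{2} = 121$)
$a{\left(U \right)} = 4 - 6 U$ ($a{\left(U \right)} = 2 - \left(U 6 - 2\right) = 2 - \left(6 U - 2\right) = 2 - \left(-2 + 6 U\right) = 4 - 6 U$)
$\frac{I{\left(-193,238 \right)}}{a{\left(S \right)}} = \frac{-139 - 57834 + 297 \left(-193\right)}{4 - 726} = \frac{-139 - 57834 - 57321}{4 - 726} = - \frac{115294}{-722} = \left(-115294\right) \left(- \frac{1}{722}\right) = \frac{57647}{361}$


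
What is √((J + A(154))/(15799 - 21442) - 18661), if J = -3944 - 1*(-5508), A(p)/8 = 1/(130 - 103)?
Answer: I*√594239429113/5643 ≈ 136.61*I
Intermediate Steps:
A(p) = 8/27 (A(p) = 8/(130 - 103) = 8/27)
J = 1564 (J = -3944 + 5508 = 1564)
√((J + A(154))/(15799 - 21442) - 18661) = √((1564 + 8/27)/(15799 - 21442) - 18661) = √((42236/27)/(-5643) - 18661) = √((42236/27)*(-1/5643) - 18661) = √(-42236/152361 - 18661) = √(-2843250857/152361) = I*√594239429113/5643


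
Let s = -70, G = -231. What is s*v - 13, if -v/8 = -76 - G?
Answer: 86787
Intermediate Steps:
v = -1240 (v = -8*(-76 - 1*(-231)) = -8*(-76 + 231) = -8*155 = -1240)
s*v - 13 = -70*(-1240) - 13 = 86800 - 13 = 86787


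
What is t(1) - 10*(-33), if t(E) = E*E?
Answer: 331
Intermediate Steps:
t(E) = E**2
t(1) - 10*(-33) = 1**2 - 10*(-33) = 1 + 330 = 331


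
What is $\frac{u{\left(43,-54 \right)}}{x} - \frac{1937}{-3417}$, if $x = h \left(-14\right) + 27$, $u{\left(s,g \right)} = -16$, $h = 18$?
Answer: $\frac{163499}{256275} \approx 0.63798$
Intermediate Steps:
$x = -225$ ($x = 18 \left(-14\right) + 27 = -252 + 27 = -225$)
$\frac{u{\left(43,-54 \right)}}{x} - \frac{1937}{-3417} = - \frac{16}{-225} - \frac{1937}{-3417} = \left(-16\right) \left(- \frac{1}{225}\right) - - \frac{1937}{3417} = \frac{16}{225} + \frac{1937}{3417} = \frac{163499}{256275}$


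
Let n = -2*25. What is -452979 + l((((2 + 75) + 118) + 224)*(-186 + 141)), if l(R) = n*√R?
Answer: -452979 - 150*I*√2095 ≈ -4.5298e+5 - 6865.7*I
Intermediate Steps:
n = -50
l(R) = -50*√R
-452979 + l((((2 + 75) + 118) + 224)*(-186 + 141)) = -452979 - 50*√(-186 + 141)*√(((2 + 75) + 118) + 224) = -452979 - 50*3*I*√5*√((77 + 118) + 224) = -452979 - 50*3*I*√5*√(195 + 224) = -452979 - 50*3*I*√2095 = -452979 - 150*I*√2095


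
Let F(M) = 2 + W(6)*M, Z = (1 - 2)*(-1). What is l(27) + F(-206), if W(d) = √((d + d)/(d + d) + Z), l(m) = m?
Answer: 29 - 206*√2 ≈ -262.33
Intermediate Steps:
Z = 1 (Z = -1*(-1) = 1)
W(d) = √2 (W(d) = √((d + d)/(d + d) + 1) = √((2*d)/((2*d)) + 1) = √((2*d)*(1/(2*d)) + 1) = √(1 + 1) = √2)
F(M) = 2 + M*√2 (F(M) = 2 + √2*M = 2 + M*√2)
l(27) + F(-206) = 27 + (2 - 206*√2) = 29 - 206*√2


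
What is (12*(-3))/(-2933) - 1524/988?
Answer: -1108581/724451 ≈ -1.5302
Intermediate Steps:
(12*(-3))/(-2933) - 1524/988 = -36*(-1/2933) - 1524*1/988 = 36/2933 - 381/247 = -1108581/724451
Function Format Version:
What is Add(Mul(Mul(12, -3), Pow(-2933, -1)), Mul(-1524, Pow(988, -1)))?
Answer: Rational(-1108581, 724451) ≈ -1.5302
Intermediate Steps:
Add(Mul(Mul(12, -3), Pow(-2933, -1)), Mul(-1524, Pow(988, -1))) = Add(Mul(-36, Rational(-1, 2933)), Mul(-1524, Rational(1, 988))) = Add(Rational(36, 2933), Rational(-381, 247)) = Rational(-1108581, 724451)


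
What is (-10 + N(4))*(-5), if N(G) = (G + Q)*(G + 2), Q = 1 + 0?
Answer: -100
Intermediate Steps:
Q = 1
N(G) = (1 + G)*(2 + G) (N(G) = (G + 1)*(G + 2) = (1 + G)*(2 + G))
(-10 + N(4))*(-5) = (-10 + (2 + 4**2 + 3*4))*(-5) = (-10 + (2 + 16 + 12))*(-5) = (-10 + 30)*(-5) = 20*(-5) = -100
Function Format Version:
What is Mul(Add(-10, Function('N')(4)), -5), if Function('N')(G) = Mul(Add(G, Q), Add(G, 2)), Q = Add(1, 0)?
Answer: -100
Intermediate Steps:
Q = 1
Function('N')(G) = Mul(Add(1, G), Add(2, G)) (Function('N')(G) = Mul(Add(G, 1), Add(G, 2)) = Mul(Add(1, G), Add(2, G)))
Mul(Add(-10, Function('N')(4)), -5) = Mul(Add(-10, Add(2, Pow(4, 2), Mul(3, 4))), -5) = Mul(Add(-10, Add(2, 16, 12)), -5) = Mul(Add(-10, 30), -5) = Mul(20, -5) = -100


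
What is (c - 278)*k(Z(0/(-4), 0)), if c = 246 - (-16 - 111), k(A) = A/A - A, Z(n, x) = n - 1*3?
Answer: 380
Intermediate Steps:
Z(n, x) = -3 + n (Z(n, x) = n - 3 = -3 + n)
k(A) = 1 - A
c = 373 (c = 246 - 1*(-127) = 246 + 127 = 373)
(c - 278)*k(Z(0/(-4), 0)) = (373 - 278)*(1 - (-3 + 0/(-4))) = 95*(1 - (-3 + 0*(-1/4))) = 95*(1 - (-3 + 0)) = 95*(1 - 1*(-3)) = 95*(1 + 3) = 95*4 = 380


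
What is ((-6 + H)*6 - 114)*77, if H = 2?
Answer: -10626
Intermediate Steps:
((-6 + H)*6 - 114)*77 = ((-6 + 2)*6 - 114)*77 = (-4*6 - 114)*77 = (-24 - 114)*77 = -138*77 = -10626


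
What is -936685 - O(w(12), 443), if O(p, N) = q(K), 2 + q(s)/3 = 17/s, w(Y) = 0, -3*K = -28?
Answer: -26227165/28 ≈ -9.3668e+5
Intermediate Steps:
K = 28/3 (K = -1/3*(-28) = 28/3 ≈ 9.3333)
q(s) = -6 + 51/s (q(s) = -6 + 3*(17/s) = -6 + 51/s)
O(p, N) = -15/28 (O(p, N) = -6 + 51/(28/3) = -6 + 51*(3/28) = -6 + 153/28 = -15/28)
-936685 - O(w(12), 443) = -936685 - 1*(-15/28) = -936685 + 15/28 = -26227165/28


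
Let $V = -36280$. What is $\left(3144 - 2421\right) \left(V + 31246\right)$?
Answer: $-3639582$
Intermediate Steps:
$\left(3144 - 2421\right) \left(V + 31246\right) = \left(3144 - 2421\right) \left(-36280 + 31246\right) = 723 \left(-5034\right) = -3639582$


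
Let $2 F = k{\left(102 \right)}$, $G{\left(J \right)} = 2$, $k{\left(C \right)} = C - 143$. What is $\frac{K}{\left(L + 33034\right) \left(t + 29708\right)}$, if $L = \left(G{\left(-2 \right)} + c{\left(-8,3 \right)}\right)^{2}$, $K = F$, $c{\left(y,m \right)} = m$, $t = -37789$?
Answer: $\frac{41}{534299558} \approx 7.6736 \cdot 10^{-8}$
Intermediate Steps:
$k{\left(C \right)} = -143 + C$
$F = - \frac{41}{2}$ ($F = \frac{-143 + 102}{2} = \frac{1}{2} \left(-41\right) = - \frac{41}{2} \approx -20.5$)
$K = - \frac{41}{2} \approx -20.5$
$L = 25$ ($L = \left(2 + 3\right)^{2} = 5^{2} = 25$)
$\frac{K}{\left(L + 33034\right) \left(t + 29708\right)} = - \frac{41}{2 \left(25 + 33034\right) \left(-37789 + 29708\right)} = - \frac{41}{2 \cdot 33059 \left(-8081\right)} = - \frac{41}{2 \left(-267149779\right)} = \left(- \frac{41}{2}\right) \left(- \frac{1}{267149779}\right) = \frac{41}{534299558}$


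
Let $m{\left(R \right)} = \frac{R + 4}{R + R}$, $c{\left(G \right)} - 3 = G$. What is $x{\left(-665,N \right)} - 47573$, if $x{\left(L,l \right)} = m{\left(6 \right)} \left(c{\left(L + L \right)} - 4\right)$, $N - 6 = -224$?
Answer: $- \frac{292093}{6} \approx -48682.0$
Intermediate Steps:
$c{\left(G \right)} = 3 + G$
$N = -218$ ($N = 6 - 224 = -218$)
$m{\left(R \right)} = \frac{4 + R}{2 R}$
$x{\left(L,l \right)} = - \frac{5}{6} + \frac{5 L}{3}$ ($x{\left(L,l \right)} = \frac{4 + 6}{2 \cdot 6} \left(\left(3 + \left(L + L\right)\right) - 4\right) = \frac{1}{2} \cdot \frac{1}{6} \cdot 10 \left(\left(3 + 2 L\right) - 4\right) = \frac{5 \left(-1 + 2 L\right)}{6} = - \frac{5}{6} + \frac{5 L}{3}$)
$x{\left(-665,N \right)} - 47573 = \left(- \frac{5}{6} + \frac{5}{3} \left(-665\right)\right) - 47573 = \left(- \frac{5}{6} - \frac{3325}{3}\right) - 47573 = - \frac{6655}{6} - 47573 = - \frac{292093}{6}$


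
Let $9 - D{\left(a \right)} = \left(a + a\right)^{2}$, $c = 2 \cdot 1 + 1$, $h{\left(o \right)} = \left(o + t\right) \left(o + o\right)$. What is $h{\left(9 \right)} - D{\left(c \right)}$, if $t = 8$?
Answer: $333$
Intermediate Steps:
$h{\left(o \right)} = 2 o \left(8 + o\right)$ ($h{\left(o \right)} = \left(o + 8\right) \left(o + o\right) = \left(8 + o\right) 2 o = 2 o \left(8 + o\right)$)
$c = 3$ ($c = 2 + 1 = 3$)
$D{\left(a \right)} = 9 - 4 a^{2}$ ($D{\left(a \right)} = 9 - \left(a + a\right)^{2} = 9 - \left(2 a\right)^{2} = 9 - 4 a^{2}$)
$h{\left(9 \right)} - D{\left(c \right)} = 2 \cdot 9 \left(8 + 9\right) - \left(9 - 4 \cdot 3^{2}\right) = 2 \cdot 9 \cdot 17 - \left(9 - 36\right) = 306 - \left(9 - 36\right) = 306 - -27 = 306 + 27 = 333$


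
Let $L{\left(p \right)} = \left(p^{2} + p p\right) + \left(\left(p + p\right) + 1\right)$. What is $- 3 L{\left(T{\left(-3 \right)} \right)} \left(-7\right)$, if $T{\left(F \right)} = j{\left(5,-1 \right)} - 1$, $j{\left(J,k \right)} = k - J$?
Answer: $1785$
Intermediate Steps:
$T{\left(F \right)} = -7$ ($T{\left(F \right)} = \left(-1 - 5\right) - 1 = -6 - 1 = -7$)
$L{\left(p \right)} = 1 + 2 p + 2 p^{2}$ ($L{\left(p \right)} = \left(p^{2} + p^{2}\right) + \left(2 p + 1\right) = 2 p^{2} + \left(1 + 2 p\right) = 1 + 2 p + 2 p^{2}$)
$- 3 L{\left(T{\left(-3 \right)} \right)} \left(-7\right) = - 3 \left(1 + 2 \left(-7\right) + 2 \left(-7\right)^{2}\right) \left(-7\right) = - 3 \left(1 - 14 + 2 \cdot 49\right) \left(-7\right) = - 3 \left(1 - 14 + 98\right) \left(-7\right) = \left(-3\right) 85 \left(-7\right) = \left(-255\right) \left(-7\right) = 1785$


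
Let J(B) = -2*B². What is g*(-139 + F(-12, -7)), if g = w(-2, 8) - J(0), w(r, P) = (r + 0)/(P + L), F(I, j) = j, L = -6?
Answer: 146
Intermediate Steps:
w(r, P) = r/(-6 + P) (w(r, P) = (r + 0)/(P - 6) = r/(-6 + P))
g = -1 (g = -2/(-6 + 8) - (-2)*0² = -2/2 - (-2)*0 = -2*½ - 1*0 = -1 + 0 = -1)
g*(-139 + F(-12, -7)) = -(-139 - 7) = -1*(-146) = 146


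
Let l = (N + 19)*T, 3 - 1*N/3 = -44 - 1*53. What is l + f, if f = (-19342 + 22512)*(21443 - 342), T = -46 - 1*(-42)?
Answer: 66888894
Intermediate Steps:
N = 300 (N = 9 - 3*(-44 - 1*53) = 9 - 3*(-44 - 53) = 9 - 3*(-97) = 9 + 291 = 300)
T = -4 (T = -46 + 42 = -4)
f = 66890170 (f = 3170*21101 = 66890170)
l = -1276 (l = (300 + 19)*(-4) = 319*(-4) = -1276)
l + f = -1276 + 66890170 = 66888894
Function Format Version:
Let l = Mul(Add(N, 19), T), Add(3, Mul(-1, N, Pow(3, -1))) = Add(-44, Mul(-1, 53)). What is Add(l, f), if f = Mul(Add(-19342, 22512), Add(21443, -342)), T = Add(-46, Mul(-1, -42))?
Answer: 66888894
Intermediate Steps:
N = 300 (N = Add(9, Mul(-3, Add(-44, Mul(-1, 53)))) = Add(9, Mul(-3, Add(-44, -53))) = Add(9, Mul(-3, -97)) = Add(9, 291) = 300)
T = -4 (T = Add(-46, 42) = -4)
f = 66890170 (f = Mul(3170, 21101) = 66890170)
l = -1276 (l = Mul(Add(300, 19), -4) = Mul(319, -4) = -1276)
Add(l, f) = Add(-1276, 66890170) = 66888894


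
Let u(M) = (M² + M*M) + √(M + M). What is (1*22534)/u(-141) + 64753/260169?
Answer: 91512877405/112201743759 - 11267*I*√282/790508463 ≈ 0.81561 - 0.00023935*I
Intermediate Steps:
u(M) = 2*M² + √2*√M (u(M) = (M² + M²) + √(2*M) = 2*M² + √2*√M)
(1*22534)/u(-141) + 64753/260169 = (1*22534)/(2*(-141)² + √2*√(-141)) + 64753/260169 = 22534/(2*19881 + √2*(I*√141)) + 64753*(1/260169) = 22534/(39762 + I*√282) + 4981/20013 = 4981/20013 + 22534/(39762 + I*√282)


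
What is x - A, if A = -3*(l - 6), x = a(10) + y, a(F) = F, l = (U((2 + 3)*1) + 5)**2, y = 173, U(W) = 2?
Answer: 312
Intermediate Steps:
l = 49 (l = (2 + 5)**2 = 7**2 = 49)
x = 183 (x = 10 + 173 = 183)
A = -129 (A = -3*(49 - 6) = -3*43 = -129)
x - A = 183 - 1*(-129) = 183 + 129 = 312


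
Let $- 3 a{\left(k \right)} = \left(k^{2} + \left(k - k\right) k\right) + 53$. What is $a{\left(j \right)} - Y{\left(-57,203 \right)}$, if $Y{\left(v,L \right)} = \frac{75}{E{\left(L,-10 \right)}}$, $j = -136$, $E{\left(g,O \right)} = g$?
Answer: $- \frac{1255224}{203} \approx -6183.4$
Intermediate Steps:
$a{\left(k \right)} = - \frac{53}{3} - \frac{k^{2}}{3}$ ($a{\left(k \right)} = - \frac{\left(k^{2} + \left(k - k\right) k\right) + 53}{3} = - \frac{\left(k^{2} + 0 k\right) + 53}{3} = - \frac{\left(k^{2} + 0\right) + 53}{3} = - \frac{k^{2} + 53}{3} = - \frac{53 + k^{2}}{3} = - \frac{53}{3} - \frac{k^{2}}{3}$)
$Y{\left(v,L \right)} = \frac{75}{L}$
$a{\left(j \right)} - Y{\left(-57,203 \right)} = \left(- \frac{53}{3} - \frac{\left(-136\right)^{2}}{3}\right) - \frac{75}{203} = \left(- \frac{53}{3} - \frac{18496}{3}\right) - 75 \cdot \frac{1}{203} = \left(- \frac{53}{3} - \frac{18496}{3}\right) - \frac{75}{203} = -6183 - \frac{75}{203} = - \frac{1255224}{203}$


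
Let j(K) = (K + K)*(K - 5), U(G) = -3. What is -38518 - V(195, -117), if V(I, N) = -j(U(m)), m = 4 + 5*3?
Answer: -38470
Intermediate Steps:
m = 19 (m = 4 + 15 = 19)
j(K) = 2*K*(-5 + K) (j(K) = (2*K)*(-5 + K) = 2*K*(-5 + K))
V(I, N) = -48 (V(I, N) = -2*(-3)*(-5 - 3) = -2*(-3)*(-8) = -1*48 = -48)
-38518 - V(195, -117) = -38518 - 1*(-48) = -38518 + 48 = -38470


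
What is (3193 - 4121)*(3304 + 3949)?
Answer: -6730784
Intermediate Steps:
(3193 - 4121)*(3304 + 3949) = -928*7253 = -6730784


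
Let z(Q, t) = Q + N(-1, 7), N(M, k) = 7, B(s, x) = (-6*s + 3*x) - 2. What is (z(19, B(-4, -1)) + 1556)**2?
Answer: 2502724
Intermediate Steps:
B(s, x) = -2 - 6*s + 3*x
z(Q, t) = 7 + Q (z(Q, t) = Q + 7 = 7 + Q)
(z(19, B(-4, -1)) + 1556)**2 = ((7 + 19) + 1556)**2 = (26 + 1556)**2 = 1582**2 = 2502724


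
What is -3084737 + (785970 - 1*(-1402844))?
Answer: -895923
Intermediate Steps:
-3084737 + (785970 - 1*(-1402844)) = -3084737 + (785970 + 1402844) = -3084737 + 2188814 = -895923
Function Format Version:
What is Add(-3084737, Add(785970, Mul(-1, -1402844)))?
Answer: -895923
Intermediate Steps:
Add(-3084737, Add(785970, Mul(-1, -1402844))) = Add(-3084737, Add(785970, 1402844)) = Add(-3084737, 2188814) = -895923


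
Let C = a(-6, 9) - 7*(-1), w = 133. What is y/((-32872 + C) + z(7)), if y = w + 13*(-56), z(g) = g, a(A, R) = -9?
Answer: 595/32867 ≈ 0.018103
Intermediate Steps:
C = -2 (C = -9 - 7*(-1) = -9 + 7 = -2)
y = -595 (y = 133 + 13*(-56) = 133 - 728 = -595)
y/((-32872 + C) + z(7)) = -595/((-32872 - 2) + 7) = -595/(-32874 + 7) = -595/(-32867) = -595*(-1/32867) = 595/32867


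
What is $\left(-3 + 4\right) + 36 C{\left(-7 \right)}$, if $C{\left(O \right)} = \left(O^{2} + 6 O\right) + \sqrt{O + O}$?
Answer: $253 + 36 i \sqrt{14} \approx 253.0 + 134.7 i$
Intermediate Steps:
$C{\left(O \right)} = O^{2} + 6 O + \sqrt{2} \sqrt{O}$ ($C{\left(O \right)} = \left(O^{2} + 6 O\right) + \sqrt{2 O} = \left(O^{2} + 6 O\right) + \sqrt{2} \sqrt{O} = O^{2} + 6 O + \sqrt{2} \sqrt{O}$)
$\left(-3 + 4\right) + 36 C{\left(-7 \right)} = \left(-3 + 4\right) + 36 \left(\left(-7\right)^{2} + 6 \left(-7\right) + \sqrt{2} \sqrt{-7}\right) = 1 + 36 \left(49 - 42 + \sqrt{2} i \sqrt{7}\right) = 1 + 36 \left(49 - 42 + i \sqrt{14}\right) = 1 + 36 \left(7 + i \sqrt{14}\right) = 1 + \left(252 + 36 i \sqrt{14}\right) = 253 + 36 i \sqrt{14}$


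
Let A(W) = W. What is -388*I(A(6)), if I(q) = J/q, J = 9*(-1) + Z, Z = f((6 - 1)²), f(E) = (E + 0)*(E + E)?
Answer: -240754/3 ≈ -80251.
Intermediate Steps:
f(E) = 2*E² (f(E) = E*(2*E) = 2*E²)
Z = 1250 (Z = 2*((6 - 1)²)² = 2*(5²)² = 2*25² = 2*625 = 1250)
J = 1241 (J = 9*(-1) + 1250 = -9 + 1250 = 1241)
I(q) = 1241/q
-388*I(A(6)) = -481508/6 = -388*1241/6 = -240754/3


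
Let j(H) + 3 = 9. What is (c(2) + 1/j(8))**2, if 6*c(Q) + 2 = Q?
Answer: 1/36 ≈ 0.027778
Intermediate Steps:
j(H) = 6 (j(H) = -3 + 9 = 6)
c(Q) = -1/3 + Q/6
(c(2) + 1/j(8))**2 = ((-1/3 + (1/6)*2) + 1/6)**2 = ((-1/3 + 1/3) + 1/6)**2 = (0 + 1/6)**2 = (1/6)**2 = 1/36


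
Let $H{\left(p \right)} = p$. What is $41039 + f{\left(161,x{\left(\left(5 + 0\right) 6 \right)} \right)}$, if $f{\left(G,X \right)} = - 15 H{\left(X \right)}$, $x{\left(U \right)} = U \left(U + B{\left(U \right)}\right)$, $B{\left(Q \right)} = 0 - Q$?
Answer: $41039$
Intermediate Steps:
$B{\left(Q \right)} = - Q$
$x{\left(U \right)} = 0$ ($x{\left(U \right)} = U \left(U - U\right) = U 0 = 0$)
$f{\left(G,X \right)} = - 15 X$
$41039 + f{\left(161,x{\left(\left(5 + 0\right) 6 \right)} \right)} = 41039 - 0 = 41039 + 0 = 41039$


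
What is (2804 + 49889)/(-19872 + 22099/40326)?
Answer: -193172538/72848743 ≈ -2.6517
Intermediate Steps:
(2804 + 49889)/(-19872 + 22099/40326) = 52693/(-19872 + 22099*(1/40326)) = 52693/(-19872 + 2009/3666) = 52693/(-72848743/3666) = 52693*(-3666/72848743) = -193172538/72848743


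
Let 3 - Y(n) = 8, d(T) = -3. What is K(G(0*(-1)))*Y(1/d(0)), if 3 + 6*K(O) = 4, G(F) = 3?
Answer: -5/6 ≈ -0.83333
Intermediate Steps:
Y(n) = -5 (Y(n) = 3 - 1*8 = 3 - 8 = -5)
K(O) = 1/6 (K(O) = -1/2 + (1/6)*4 = -1/2 + 2/3 = 1/6)
K(G(0*(-1)))*Y(1/d(0)) = (1/6)*(-5) = -5/6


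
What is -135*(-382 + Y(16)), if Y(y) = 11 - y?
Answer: 52245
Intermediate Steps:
-135*(-382 + Y(16)) = -135*(-382 + (11 - 1*16)) = -135*(-382 + (11 - 16)) = -135*(-382 - 5) = -135*(-387) = 52245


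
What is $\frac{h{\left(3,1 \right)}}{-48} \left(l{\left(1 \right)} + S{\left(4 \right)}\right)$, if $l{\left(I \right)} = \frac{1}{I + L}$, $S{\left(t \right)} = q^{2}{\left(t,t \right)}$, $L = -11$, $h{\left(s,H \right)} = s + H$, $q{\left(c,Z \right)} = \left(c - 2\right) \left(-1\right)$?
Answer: $- \frac{13}{40} \approx -0.325$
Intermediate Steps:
$q{\left(c,Z \right)} = 2 - c$ ($q{\left(c,Z \right)} = \left(-2 + c\right) \left(-1\right) = 2 - c$)
$h{\left(s,H \right)} = H + s$
$S{\left(t \right)} = \left(2 - t\right)^{2}$
$l{\left(I \right)} = \frac{1}{-11 + I}$ ($l{\left(I \right)} = \frac{1}{I - 11} = \frac{1}{-11 + I}$)
$\frac{h{\left(3,1 \right)}}{-48} \left(l{\left(1 \right)} + S{\left(4 \right)}\right) = \frac{1 + 3}{-48} \left(\frac{1}{-11 + 1} + \left(-2 + 4\right)^{2}\right) = 4 \left(- \frac{1}{48}\right) \left(\frac{1}{-10} + 2^{2}\right) = - \frac{- \frac{1}{10} + 4}{12} = \left(- \frac{1}{12}\right) \frac{39}{10} = - \frac{13}{40}$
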